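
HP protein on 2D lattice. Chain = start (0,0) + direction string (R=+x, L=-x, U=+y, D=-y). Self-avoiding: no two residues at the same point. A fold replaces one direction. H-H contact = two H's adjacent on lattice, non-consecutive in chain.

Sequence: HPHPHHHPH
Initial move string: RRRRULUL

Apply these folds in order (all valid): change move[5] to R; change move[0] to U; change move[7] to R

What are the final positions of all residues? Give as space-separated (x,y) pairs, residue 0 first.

Initial moves: RRRRULUL
Fold: move[5]->R => RRRRURUL (positions: [(0, 0), (1, 0), (2, 0), (3, 0), (4, 0), (4, 1), (5, 1), (5, 2), (4, 2)])
Fold: move[0]->U => URRRURUL (positions: [(0, 0), (0, 1), (1, 1), (2, 1), (3, 1), (3, 2), (4, 2), (4, 3), (3, 3)])
Fold: move[7]->R => URRRURUR (positions: [(0, 0), (0, 1), (1, 1), (2, 1), (3, 1), (3, 2), (4, 2), (4, 3), (5, 3)])

Answer: (0,0) (0,1) (1,1) (2,1) (3,1) (3,2) (4,2) (4,3) (5,3)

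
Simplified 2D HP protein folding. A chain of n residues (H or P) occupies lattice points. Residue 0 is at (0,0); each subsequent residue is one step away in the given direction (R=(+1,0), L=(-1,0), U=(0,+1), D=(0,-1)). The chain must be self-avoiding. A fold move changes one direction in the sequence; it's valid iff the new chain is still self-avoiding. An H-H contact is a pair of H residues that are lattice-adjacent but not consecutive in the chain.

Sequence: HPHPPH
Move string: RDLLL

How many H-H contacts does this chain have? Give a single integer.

Answer: 0

Derivation:
Positions: [(0, 0), (1, 0), (1, -1), (0, -1), (-1, -1), (-2, -1)]
No H-H contacts found.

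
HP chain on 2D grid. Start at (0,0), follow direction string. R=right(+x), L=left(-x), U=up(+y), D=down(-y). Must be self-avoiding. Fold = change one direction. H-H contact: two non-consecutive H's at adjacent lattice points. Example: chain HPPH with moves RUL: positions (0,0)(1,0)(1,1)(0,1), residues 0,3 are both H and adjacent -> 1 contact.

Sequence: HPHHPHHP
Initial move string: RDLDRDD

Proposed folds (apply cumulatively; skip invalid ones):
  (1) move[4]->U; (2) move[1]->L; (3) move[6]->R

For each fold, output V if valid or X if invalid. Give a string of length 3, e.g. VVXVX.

Answer: XXV

Derivation:
Initial: RDLDRDD -> [(0, 0), (1, 0), (1, -1), (0, -1), (0, -2), (1, -2), (1, -3), (1, -4)]
Fold 1: move[4]->U => RDLDUDD INVALID (collision), skipped
Fold 2: move[1]->L => RLLDRDD INVALID (collision), skipped
Fold 3: move[6]->R => RDLDRDR VALID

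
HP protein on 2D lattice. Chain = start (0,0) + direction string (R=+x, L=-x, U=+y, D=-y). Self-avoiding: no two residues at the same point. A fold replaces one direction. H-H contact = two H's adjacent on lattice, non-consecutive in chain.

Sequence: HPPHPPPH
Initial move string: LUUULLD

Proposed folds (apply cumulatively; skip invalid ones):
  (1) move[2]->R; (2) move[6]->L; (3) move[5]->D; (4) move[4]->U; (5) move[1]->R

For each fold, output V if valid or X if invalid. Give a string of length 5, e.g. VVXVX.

Initial: LUUULLD -> [(0, 0), (-1, 0), (-1, 1), (-1, 2), (-1, 3), (-2, 3), (-3, 3), (-3, 2)]
Fold 1: move[2]->R => LURULLD VALID
Fold 2: move[6]->L => LURULLL VALID
Fold 3: move[5]->D => LURULDL INVALID (collision), skipped
Fold 4: move[4]->U => LURUULL VALID
Fold 5: move[1]->R => LRRUULL INVALID (collision), skipped

Answer: VVXVX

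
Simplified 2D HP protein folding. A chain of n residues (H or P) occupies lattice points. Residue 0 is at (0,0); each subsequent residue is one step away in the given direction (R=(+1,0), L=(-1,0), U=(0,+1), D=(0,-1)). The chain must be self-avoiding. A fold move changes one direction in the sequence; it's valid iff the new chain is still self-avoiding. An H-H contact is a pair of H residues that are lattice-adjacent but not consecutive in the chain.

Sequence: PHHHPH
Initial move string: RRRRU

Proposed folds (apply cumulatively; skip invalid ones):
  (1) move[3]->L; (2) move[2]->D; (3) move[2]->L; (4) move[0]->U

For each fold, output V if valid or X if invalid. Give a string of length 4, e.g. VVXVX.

Initial: RRRRU -> [(0, 0), (1, 0), (2, 0), (3, 0), (4, 0), (4, 1)]
Fold 1: move[3]->L => RRRLU INVALID (collision), skipped
Fold 2: move[2]->D => RRDRU VALID
Fold 3: move[2]->L => RRLRU INVALID (collision), skipped
Fold 4: move[0]->U => URDRU VALID

Answer: XVXV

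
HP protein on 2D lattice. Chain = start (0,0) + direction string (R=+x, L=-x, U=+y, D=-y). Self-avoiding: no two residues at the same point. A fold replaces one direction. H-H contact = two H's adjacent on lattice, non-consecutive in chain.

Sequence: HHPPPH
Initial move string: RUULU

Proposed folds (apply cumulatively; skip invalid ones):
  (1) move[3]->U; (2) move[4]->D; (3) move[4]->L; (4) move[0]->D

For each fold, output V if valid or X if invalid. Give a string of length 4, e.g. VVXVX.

Answer: VXVX

Derivation:
Initial: RUULU -> [(0, 0), (1, 0), (1, 1), (1, 2), (0, 2), (0, 3)]
Fold 1: move[3]->U => RUUUU VALID
Fold 2: move[4]->D => RUUUD INVALID (collision), skipped
Fold 3: move[4]->L => RUUUL VALID
Fold 4: move[0]->D => DUUUL INVALID (collision), skipped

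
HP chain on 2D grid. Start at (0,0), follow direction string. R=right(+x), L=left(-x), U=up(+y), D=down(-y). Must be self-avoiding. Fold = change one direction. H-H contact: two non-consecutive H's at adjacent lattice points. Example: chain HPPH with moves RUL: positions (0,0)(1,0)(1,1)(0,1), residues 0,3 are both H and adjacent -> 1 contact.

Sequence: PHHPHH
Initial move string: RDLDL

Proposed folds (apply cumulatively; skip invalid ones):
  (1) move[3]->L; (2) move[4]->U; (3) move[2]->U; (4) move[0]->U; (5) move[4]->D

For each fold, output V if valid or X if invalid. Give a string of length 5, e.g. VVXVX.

Initial: RDLDL -> [(0, 0), (1, 0), (1, -1), (0, -1), (0, -2), (-1, -2)]
Fold 1: move[3]->L => RDLLL VALID
Fold 2: move[4]->U => RDLLU VALID
Fold 3: move[2]->U => RDULU INVALID (collision), skipped
Fold 4: move[0]->U => UDLLU INVALID (collision), skipped
Fold 5: move[4]->D => RDLLD VALID

Answer: VVXXV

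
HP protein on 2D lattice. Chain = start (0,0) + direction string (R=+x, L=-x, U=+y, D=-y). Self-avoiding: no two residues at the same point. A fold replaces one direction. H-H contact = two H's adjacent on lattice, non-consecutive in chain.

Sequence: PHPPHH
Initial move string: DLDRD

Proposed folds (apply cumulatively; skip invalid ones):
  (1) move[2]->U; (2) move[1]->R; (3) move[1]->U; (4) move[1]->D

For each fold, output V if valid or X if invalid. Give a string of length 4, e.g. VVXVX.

Answer: XVXV

Derivation:
Initial: DLDRD -> [(0, 0), (0, -1), (-1, -1), (-1, -2), (0, -2), (0, -3)]
Fold 1: move[2]->U => DLURD INVALID (collision), skipped
Fold 2: move[1]->R => DRDRD VALID
Fold 3: move[1]->U => DUDRD INVALID (collision), skipped
Fold 4: move[1]->D => DDDRD VALID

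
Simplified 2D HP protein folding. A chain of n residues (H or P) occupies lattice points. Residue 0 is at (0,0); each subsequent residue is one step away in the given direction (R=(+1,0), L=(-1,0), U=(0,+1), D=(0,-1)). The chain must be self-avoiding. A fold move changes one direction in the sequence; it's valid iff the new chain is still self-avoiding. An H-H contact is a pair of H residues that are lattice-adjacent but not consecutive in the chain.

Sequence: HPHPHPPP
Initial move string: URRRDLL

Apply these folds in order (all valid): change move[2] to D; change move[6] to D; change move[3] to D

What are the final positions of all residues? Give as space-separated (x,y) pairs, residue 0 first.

Answer: (0,0) (0,1) (1,1) (1,0) (1,-1) (1,-2) (0,-2) (0,-3)

Derivation:
Initial moves: URRRDLL
Fold: move[2]->D => URDRDLL (positions: [(0, 0), (0, 1), (1, 1), (1, 0), (2, 0), (2, -1), (1, -1), (0, -1)])
Fold: move[6]->D => URDRDLD (positions: [(0, 0), (0, 1), (1, 1), (1, 0), (2, 0), (2, -1), (1, -1), (1, -2)])
Fold: move[3]->D => URDDDLD (positions: [(0, 0), (0, 1), (1, 1), (1, 0), (1, -1), (1, -2), (0, -2), (0, -3)])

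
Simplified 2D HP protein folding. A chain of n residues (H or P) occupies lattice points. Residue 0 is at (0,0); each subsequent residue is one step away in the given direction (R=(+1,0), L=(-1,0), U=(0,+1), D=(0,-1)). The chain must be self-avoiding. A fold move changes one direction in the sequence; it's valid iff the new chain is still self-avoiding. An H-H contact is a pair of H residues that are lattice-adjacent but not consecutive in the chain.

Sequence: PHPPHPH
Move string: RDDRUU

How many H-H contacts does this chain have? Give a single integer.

Answer: 1

Derivation:
Positions: [(0, 0), (1, 0), (1, -1), (1, -2), (2, -2), (2, -1), (2, 0)]
H-H contact: residue 1 @(1,0) - residue 6 @(2, 0)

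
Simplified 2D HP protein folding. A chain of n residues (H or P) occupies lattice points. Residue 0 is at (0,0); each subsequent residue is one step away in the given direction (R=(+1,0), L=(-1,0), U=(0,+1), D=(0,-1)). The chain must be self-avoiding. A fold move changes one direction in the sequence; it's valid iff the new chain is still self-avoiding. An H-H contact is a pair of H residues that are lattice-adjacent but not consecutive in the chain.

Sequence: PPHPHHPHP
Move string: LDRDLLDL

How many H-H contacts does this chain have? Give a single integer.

Positions: [(0, 0), (-1, 0), (-1, -1), (0, -1), (0, -2), (-1, -2), (-2, -2), (-2, -3), (-3, -3)]
H-H contact: residue 2 @(-1,-1) - residue 5 @(-1, -2)

Answer: 1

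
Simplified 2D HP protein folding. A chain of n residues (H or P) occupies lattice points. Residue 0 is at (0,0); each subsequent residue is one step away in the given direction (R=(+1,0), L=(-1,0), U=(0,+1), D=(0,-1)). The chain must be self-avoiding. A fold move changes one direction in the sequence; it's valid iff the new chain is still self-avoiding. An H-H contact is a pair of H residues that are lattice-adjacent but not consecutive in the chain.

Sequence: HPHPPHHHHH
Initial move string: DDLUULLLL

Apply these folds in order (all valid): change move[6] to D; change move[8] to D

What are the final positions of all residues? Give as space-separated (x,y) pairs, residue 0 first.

Initial moves: DDLUULLLL
Fold: move[6]->D => DDLUULDLL (positions: [(0, 0), (0, -1), (0, -2), (-1, -2), (-1, -1), (-1, 0), (-2, 0), (-2, -1), (-3, -1), (-4, -1)])
Fold: move[8]->D => DDLUULDLD (positions: [(0, 0), (0, -1), (0, -2), (-1, -2), (-1, -1), (-1, 0), (-2, 0), (-2, -1), (-3, -1), (-3, -2)])

Answer: (0,0) (0,-1) (0,-2) (-1,-2) (-1,-1) (-1,0) (-2,0) (-2,-1) (-3,-1) (-3,-2)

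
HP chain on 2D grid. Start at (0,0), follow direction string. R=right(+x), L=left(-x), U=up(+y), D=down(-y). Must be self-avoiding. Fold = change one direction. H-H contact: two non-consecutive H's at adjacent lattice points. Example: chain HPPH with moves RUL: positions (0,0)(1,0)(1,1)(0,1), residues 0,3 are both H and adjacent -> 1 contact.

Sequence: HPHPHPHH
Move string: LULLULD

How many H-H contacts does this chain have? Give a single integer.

Answer: 1

Derivation:
Positions: [(0, 0), (-1, 0), (-1, 1), (-2, 1), (-3, 1), (-3, 2), (-4, 2), (-4, 1)]
H-H contact: residue 4 @(-3,1) - residue 7 @(-4, 1)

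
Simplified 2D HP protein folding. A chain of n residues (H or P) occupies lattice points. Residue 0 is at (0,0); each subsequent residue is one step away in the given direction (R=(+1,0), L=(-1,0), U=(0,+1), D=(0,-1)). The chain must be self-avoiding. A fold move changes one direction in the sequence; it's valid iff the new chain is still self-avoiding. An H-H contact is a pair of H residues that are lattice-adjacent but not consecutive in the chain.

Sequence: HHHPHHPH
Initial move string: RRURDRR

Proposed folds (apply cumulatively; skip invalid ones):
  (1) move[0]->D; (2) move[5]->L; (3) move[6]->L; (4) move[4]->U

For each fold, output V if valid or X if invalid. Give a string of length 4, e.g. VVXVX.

Answer: VXXV

Derivation:
Initial: RRURDRR -> [(0, 0), (1, 0), (2, 0), (2, 1), (3, 1), (3, 0), (4, 0), (5, 0)]
Fold 1: move[0]->D => DRURDRR VALID
Fold 2: move[5]->L => DRURDLR INVALID (collision), skipped
Fold 3: move[6]->L => DRURDRL INVALID (collision), skipped
Fold 4: move[4]->U => DRURURR VALID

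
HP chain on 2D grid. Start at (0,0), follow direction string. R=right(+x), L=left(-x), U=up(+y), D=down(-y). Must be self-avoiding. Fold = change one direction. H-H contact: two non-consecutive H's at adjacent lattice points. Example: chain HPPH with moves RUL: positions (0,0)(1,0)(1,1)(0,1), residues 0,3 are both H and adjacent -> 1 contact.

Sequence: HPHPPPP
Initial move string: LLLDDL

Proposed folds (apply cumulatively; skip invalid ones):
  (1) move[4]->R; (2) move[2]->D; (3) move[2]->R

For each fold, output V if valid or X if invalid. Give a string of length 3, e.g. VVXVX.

Initial: LLLDDL -> [(0, 0), (-1, 0), (-2, 0), (-3, 0), (-3, -1), (-3, -2), (-4, -2)]
Fold 1: move[4]->R => LLLDRL INVALID (collision), skipped
Fold 2: move[2]->D => LLDDDL VALID
Fold 3: move[2]->R => LLRDDL INVALID (collision), skipped

Answer: XVX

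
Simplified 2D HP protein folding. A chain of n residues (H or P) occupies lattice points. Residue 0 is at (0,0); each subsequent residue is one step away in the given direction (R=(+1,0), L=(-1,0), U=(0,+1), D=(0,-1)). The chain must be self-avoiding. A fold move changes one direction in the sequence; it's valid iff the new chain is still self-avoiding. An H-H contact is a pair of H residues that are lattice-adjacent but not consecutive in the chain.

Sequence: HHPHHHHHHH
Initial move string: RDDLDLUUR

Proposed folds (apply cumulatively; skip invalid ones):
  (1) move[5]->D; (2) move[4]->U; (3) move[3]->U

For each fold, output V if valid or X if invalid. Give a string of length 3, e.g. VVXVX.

Initial: RDDLDLUUR -> [(0, 0), (1, 0), (1, -1), (1, -2), (0, -2), (0, -3), (-1, -3), (-1, -2), (-1, -1), (0, -1)]
Fold 1: move[5]->D => RDDLDDUUR INVALID (collision), skipped
Fold 2: move[4]->U => RDDLULUUR VALID
Fold 3: move[3]->U => RDDUULUUR INVALID (collision), skipped

Answer: XVX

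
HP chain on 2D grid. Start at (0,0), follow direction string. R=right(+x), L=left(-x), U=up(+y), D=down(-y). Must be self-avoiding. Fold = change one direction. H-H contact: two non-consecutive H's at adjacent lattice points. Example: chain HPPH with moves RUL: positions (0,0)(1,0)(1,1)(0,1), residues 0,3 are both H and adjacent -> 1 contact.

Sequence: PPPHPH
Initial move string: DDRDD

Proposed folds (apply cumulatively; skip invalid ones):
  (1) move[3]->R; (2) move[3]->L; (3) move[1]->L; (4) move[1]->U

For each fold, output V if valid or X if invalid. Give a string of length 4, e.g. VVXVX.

Answer: VXXX

Derivation:
Initial: DDRDD -> [(0, 0), (0, -1), (0, -2), (1, -2), (1, -3), (1, -4)]
Fold 1: move[3]->R => DDRRD VALID
Fold 2: move[3]->L => DDRLD INVALID (collision), skipped
Fold 3: move[1]->L => DLRRD INVALID (collision), skipped
Fold 4: move[1]->U => DURRD INVALID (collision), skipped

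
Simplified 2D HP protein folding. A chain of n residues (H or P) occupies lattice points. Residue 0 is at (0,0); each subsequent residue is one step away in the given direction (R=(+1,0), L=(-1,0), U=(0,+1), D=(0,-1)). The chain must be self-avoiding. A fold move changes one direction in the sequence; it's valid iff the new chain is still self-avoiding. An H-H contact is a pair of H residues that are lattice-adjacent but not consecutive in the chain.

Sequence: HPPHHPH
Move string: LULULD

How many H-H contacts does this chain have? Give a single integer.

Positions: [(0, 0), (-1, 0), (-1, 1), (-2, 1), (-2, 2), (-3, 2), (-3, 1)]
H-H contact: residue 3 @(-2,1) - residue 6 @(-3, 1)

Answer: 1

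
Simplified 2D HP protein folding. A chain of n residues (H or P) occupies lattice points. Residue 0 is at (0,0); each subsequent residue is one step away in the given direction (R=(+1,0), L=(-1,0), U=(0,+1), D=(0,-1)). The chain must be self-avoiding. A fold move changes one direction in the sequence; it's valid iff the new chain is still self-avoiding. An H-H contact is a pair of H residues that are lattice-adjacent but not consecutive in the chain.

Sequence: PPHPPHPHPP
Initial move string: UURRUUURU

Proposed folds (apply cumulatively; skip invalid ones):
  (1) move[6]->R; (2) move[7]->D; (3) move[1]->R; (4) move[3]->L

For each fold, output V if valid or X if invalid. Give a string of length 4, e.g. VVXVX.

Initial: UURRUUURU -> [(0, 0), (0, 1), (0, 2), (1, 2), (2, 2), (2, 3), (2, 4), (2, 5), (3, 5), (3, 6)]
Fold 1: move[6]->R => UURRUURRU VALID
Fold 2: move[7]->D => UURRUURDU INVALID (collision), skipped
Fold 3: move[1]->R => URRRUURRU VALID
Fold 4: move[3]->L => URRLUURRU INVALID (collision), skipped

Answer: VXVX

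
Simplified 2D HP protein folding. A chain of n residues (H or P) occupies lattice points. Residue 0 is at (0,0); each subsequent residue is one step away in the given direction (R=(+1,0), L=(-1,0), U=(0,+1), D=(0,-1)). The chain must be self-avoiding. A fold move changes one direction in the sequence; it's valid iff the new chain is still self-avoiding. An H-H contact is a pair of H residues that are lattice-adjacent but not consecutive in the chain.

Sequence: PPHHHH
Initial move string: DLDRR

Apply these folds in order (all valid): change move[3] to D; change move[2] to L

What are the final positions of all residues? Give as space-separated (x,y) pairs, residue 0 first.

Answer: (0,0) (0,-1) (-1,-1) (-2,-1) (-2,-2) (-1,-2)

Derivation:
Initial moves: DLDRR
Fold: move[3]->D => DLDDR (positions: [(0, 0), (0, -1), (-1, -1), (-1, -2), (-1, -3), (0, -3)])
Fold: move[2]->L => DLLDR (positions: [(0, 0), (0, -1), (-1, -1), (-2, -1), (-2, -2), (-1, -2)])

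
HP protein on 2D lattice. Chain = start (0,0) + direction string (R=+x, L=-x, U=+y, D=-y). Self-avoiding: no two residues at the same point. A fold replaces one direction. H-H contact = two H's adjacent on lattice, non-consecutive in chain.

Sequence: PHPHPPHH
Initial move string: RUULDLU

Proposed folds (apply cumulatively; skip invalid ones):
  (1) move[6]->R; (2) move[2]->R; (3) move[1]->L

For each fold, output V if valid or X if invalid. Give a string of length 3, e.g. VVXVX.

Initial: RUULDLU -> [(0, 0), (1, 0), (1, 1), (1, 2), (0, 2), (0, 1), (-1, 1), (-1, 2)]
Fold 1: move[6]->R => RUULDLR INVALID (collision), skipped
Fold 2: move[2]->R => RURLDLU INVALID (collision), skipped
Fold 3: move[1]->L => RLULDLU INVALID (collision), skipped

Answer: XXX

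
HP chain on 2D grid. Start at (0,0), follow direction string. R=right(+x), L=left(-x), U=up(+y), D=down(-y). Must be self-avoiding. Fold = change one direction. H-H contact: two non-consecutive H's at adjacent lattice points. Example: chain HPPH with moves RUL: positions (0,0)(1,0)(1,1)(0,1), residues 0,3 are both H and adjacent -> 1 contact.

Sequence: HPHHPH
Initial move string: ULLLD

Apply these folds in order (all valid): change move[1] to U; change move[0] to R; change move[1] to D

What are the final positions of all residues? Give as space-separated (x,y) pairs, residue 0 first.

Answer: (0,0) (1,0) (1,-1) (0,-1) (-1,-1) (-1,-2)

Derivation:
Initial moves: ULLLD
Fold: move[1]->U => UULLD (positions: [(0, 0), (0, 1), (0, 2), (-1, 2), (-2, 2), (-2, 1)])
Fold: move[0]->R => RULLD (positions: [(0, 0), (1, 0), (1, 1), (0, 1), (-1, 1), (-1, 0)])
Fold: move[1]->D => RDLLD (positions: [(0, 0), (1, 0), (1, -1), (0, -1), (-1, -1), (-1, -2)])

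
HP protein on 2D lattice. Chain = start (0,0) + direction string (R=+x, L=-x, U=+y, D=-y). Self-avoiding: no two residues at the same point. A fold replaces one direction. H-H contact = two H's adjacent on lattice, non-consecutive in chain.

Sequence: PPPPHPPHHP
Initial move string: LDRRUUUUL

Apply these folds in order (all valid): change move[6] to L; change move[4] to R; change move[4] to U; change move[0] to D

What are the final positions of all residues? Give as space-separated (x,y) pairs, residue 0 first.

Answer: (0,0) (0,-1) (0,-2) (1,-2) (2,-2) (2,-1) (2,0) (1,0) (1,1) (0,1)

Derivation:
Initial moves: LDRRUUUUL
Fold: move[6]->L => LDRRUULUL (positions: [(0, 0), (-1, 0), (-1, -1), (0, -1), (1, -1), (1, 0), (1, 1), (0, 1), (0, 2), (-1, 2)])
Fold: move[4]->R => LDRRRULUL (positions: [(0, 0), (-1, 0), (-1, -1), (0, -1), (1, -1), (2, -1), (2, 0), (1, 0), (1, 1), (0, 1)])
Fold: move[4]->U => LDRRUULUL (positions: [(0, 0), (-1, 0), (-1, -1), (0, -1), (1, -1), (1, 0), (1, 1), (0, 1), (0, 2), (-1, 2)])
Fold: move[0]->D => DDRRUULUL (positions: [(0, 0), (0, -1), (0, -2), (1, -2), (2, -2), (2, -1), (2, 0), (1, 0), (1, 1), (0, 1)])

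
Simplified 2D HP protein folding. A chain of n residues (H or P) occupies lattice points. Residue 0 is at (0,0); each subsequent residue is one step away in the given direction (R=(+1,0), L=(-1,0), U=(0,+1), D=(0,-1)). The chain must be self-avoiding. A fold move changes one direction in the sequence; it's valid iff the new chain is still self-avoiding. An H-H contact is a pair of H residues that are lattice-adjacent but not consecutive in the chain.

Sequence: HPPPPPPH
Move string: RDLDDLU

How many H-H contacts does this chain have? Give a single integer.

Answer: 0

Derivation:
Positions: [(0, 0), (1, 0), (1, -1), (0, -1), (0, -2), (0, -3), (-1, -3), (-1, -2)]
No H-H contacts found.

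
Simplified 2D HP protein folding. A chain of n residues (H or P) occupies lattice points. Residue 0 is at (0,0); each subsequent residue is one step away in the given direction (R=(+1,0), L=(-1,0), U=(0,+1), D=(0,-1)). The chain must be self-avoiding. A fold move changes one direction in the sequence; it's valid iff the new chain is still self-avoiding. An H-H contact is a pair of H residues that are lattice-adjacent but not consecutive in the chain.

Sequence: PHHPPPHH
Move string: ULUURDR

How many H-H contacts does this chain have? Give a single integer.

Positions: [(0, 0), (0, 1), (-1, 1), (-1, 2), (-1, 3), (0, 3), (0, 2), (1, 2)]
H-H contact: residue 1 @(0,1) - residue 6 @(0, 2)

Answer: 1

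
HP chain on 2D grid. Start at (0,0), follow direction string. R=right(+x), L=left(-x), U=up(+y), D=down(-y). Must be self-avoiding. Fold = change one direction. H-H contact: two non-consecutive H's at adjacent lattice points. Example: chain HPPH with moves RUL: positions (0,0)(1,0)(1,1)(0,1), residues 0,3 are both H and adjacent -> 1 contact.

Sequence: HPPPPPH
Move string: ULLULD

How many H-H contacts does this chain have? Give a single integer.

Answer: 0

Derivation:
Positions: [(0, 0), (0, 1), (-1, 1), (-2, 1), (-2, 2), (-3, 2), (-3, 1)]
No H-H contacts found.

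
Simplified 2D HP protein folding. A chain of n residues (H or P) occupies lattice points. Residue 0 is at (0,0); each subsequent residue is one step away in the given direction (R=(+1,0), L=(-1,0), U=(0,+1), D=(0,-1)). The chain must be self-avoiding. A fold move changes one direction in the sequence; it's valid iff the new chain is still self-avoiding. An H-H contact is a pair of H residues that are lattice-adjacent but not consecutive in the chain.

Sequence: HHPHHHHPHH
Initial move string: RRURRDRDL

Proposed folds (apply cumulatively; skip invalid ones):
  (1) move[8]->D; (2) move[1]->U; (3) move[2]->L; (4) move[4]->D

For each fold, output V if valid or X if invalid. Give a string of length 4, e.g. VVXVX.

Initial: RRURRDRDL -> [(0, 0), (1, 0), (2, 0), (2, 1), (3, 1), (4, 1), (4, 0), (5, 0), (5, -1), (4, -1)]
Fold 1: move[8]->D => RRURRDRDD VALID
Fold 2: move[1]->U => RUURRDRDD VALID
Fold 3: move[2]->L => RULRRDRDD INVALID (collision), skipped
Fold 4: move[4]->D => RUURDDRDD VALID

Answer: VVXV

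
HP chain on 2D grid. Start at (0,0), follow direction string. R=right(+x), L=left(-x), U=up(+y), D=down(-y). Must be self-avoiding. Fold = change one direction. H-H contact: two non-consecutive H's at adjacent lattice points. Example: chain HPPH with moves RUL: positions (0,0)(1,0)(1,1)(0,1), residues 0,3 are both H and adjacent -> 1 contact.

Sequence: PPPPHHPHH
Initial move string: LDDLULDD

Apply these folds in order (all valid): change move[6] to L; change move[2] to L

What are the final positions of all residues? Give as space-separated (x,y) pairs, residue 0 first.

Answer: (0,0) (-1,0) (-1,-1) (-2,-1) (-3,-1) (-3,0) (-4,0) (-5,0) (-5,-1)

Derivation:
Initial moves: LDDLULDD
Fold: move[6]->L => LDDLULLD (positions: [(0, 0), (-1, 0), (-1, -1), (-1, -2), (-2, -2), (-2, -1), (-3, -1), (-4, -1), (-4, -2)])
Fold: move[2]->L => LDLLULLD (positions: [(0, 0), (-1, 0), (-1, -1), (-2, -1), (-3, -1), (-3, 0), (-4, 0), (-5, 0), (-5, -1)])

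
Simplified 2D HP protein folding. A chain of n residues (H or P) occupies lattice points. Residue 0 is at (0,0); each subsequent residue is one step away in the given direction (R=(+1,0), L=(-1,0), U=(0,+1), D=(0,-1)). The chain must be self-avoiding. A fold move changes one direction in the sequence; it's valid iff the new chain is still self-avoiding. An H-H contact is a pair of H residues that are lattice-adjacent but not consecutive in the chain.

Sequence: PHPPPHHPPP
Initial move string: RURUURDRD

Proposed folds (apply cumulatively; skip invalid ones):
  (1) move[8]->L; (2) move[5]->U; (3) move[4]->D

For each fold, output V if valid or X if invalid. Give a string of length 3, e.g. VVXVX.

Answer: XXX

Derivation:
Initial: RURUURDRD -> [(0, 0), (1, 0), (1, 1), (2, 1), (2, 2), (2, 3), (3, 3), (3, 2), (4, 2), (4, 1)]
Fold 1: move[8]->L => RURUURDRL INVALID (collision), skipped
Fold 2: move[5]->U => RURUUUDRD INVALID (collision), skipped
Fold 3: move[4]->D => RURUDRDRD INVALID (collision), skipped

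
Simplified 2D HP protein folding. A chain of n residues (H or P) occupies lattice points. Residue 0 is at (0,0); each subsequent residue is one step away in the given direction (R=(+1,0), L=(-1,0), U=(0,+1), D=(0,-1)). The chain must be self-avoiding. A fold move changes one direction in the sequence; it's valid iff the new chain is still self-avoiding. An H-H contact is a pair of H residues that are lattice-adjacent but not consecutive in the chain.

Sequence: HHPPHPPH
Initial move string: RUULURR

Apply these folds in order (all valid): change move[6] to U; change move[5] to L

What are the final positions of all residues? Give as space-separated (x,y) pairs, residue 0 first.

Initial moves: RUULURR
Fold: move[6]->U => RUULURU (positions: [(0, 0), (1, 0), (1, 1), (1, 2), (0, 2), (0, 3), (1, 3), (1, 4)])
Fold: move[5]->L => RUULULU (positions: [(0, 0), (1, 0), (1, 1), (1, 2), (0, 2), (0, 3), (-1, 3), (-1, 4)])

Answer: (0,0) (1,0) (1,1) (1,2) (0,2) (0,3) (-1,3) (-1,4)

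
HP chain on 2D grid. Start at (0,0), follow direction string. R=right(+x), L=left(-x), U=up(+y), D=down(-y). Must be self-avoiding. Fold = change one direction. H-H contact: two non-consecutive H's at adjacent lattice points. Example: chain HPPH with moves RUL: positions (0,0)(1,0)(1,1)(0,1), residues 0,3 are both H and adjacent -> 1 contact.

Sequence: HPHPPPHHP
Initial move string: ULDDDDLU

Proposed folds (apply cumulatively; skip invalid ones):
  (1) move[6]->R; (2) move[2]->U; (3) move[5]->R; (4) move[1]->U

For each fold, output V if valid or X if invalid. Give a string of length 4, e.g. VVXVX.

Answer: VXVX

Derivation:
Initial: ULDDDDLU -> [(0, 0), (0, 1), (-1, 1), (-1, 0), (-1, -1), (-1, -2), (-1, -3), (-2, -3), (-2, -2)]
Fold 1: move[6]->R => ULDDDDRU VALID
Fold 2: move[2]->U => ULUDDDRU INVALID (collision), skipped
Fold 3: move[5]->R => ULDDDRRU VALID
Fold 4: move[1]->U => UUDDDRRU INVALID (collision), skipped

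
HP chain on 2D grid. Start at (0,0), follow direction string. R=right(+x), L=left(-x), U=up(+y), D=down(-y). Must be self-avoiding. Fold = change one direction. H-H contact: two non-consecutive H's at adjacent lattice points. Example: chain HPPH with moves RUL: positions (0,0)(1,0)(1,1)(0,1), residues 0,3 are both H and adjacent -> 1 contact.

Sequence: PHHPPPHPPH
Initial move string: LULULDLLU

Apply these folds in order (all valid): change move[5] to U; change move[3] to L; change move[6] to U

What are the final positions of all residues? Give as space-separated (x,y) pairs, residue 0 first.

Initial moves: LULULDLLU
Fold: move[5]->U => LULULULLU (positions: [(0, 0), (-1, 0), (-1, 1), (-2, 1), (-2, 2), (-3, 2), (-3, 3), (-4, 3), (-5, 3), (-5, 4)])
Fold: move[3]->L => LULLLULLU (positions: [(0, 0), (-1, 0), (-1, 1), (-2, 1), (-3, 1), (-4, 1), (-4, 2), (-5, 2), (-6, 2), (-6, 3)])
Fold: move[6]->U => LULLLUULU (positions: [(0, 0), (-1, 0), (-1, 1), (-2, 1), (-3, 1), (-4, 1), (-4, 2), (-4, 3), (-5, 3), (-5, 4)])

Answer: (0,0) (-1,0) (-1,1) (-2,1) (-3,1) (-4,1) (-4,2) (-4,3) (-5,3) (-5,4)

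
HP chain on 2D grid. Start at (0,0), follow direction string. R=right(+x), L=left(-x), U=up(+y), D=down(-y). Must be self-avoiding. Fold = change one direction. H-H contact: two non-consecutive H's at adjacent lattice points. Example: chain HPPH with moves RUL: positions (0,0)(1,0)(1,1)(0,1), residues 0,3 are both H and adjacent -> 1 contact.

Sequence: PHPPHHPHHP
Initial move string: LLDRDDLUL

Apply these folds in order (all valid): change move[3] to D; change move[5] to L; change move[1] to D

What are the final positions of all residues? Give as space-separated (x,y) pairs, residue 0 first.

Initial moves: LLDRDDLUL
Fold: move[3]->D => LLDDDDLUL (positions: [(0, 0), (-1, 0), (-2, 0), (-2, -1), (-2, -2), (-2, -3), (-2, -4), (-3, -4), (-3, -3), (-4, -3)])
Fold: move[5]->L => LLDDDLLUL (positions: [(0, 0), (-1, 0), (-2, 0), (-2, -1), (-2, -2), (-2, -3), (-3, -3), (-4, -3), (-4, -2), (-5, -2)])
Fold: move[1]->D => LDDDDLLUL (positions: [(0, 0), (-1, 0), (-1, -1), (-1, -2), (-1, -3), (-1, -4), (-2, -4), (-3, -4), (-3, -3), (-4, -3)])

Answer: (0,0) (-1,0) (-1,-1) (-1,-2) (-1,-3) (-1,-4) (-2,-4) (-3,-4) (-3,-3) (-4,-3)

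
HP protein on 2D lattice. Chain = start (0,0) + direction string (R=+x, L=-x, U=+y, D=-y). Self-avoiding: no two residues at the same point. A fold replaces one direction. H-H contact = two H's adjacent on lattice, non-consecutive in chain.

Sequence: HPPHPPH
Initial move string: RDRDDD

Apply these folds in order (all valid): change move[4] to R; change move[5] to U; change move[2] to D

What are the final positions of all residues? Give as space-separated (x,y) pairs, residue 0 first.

Initial moves: RDRDDD
Fold: move[4]->R => RDRDRD (positions: [(0, 0), (1, 0), (1, -1), (2, -1), (2, -2), (3, -2), (3, -3)])
Fold: move[5]->U => RDRDRU (positions: [(0, 0), (1, 0), (1, -1), (2, -1), (2, -2), (3, -2), (3, -1)])
Fold: move[2]->D => RDDDRU (positions: [(0, 0), (1, 0), (1, -1), (1, -2), (1, -3), (2, -3), (2, -2)])

Answer: (0,0) (1,0) (1,-1) (1,-2) (1,-3) (2,-3) (2,-2)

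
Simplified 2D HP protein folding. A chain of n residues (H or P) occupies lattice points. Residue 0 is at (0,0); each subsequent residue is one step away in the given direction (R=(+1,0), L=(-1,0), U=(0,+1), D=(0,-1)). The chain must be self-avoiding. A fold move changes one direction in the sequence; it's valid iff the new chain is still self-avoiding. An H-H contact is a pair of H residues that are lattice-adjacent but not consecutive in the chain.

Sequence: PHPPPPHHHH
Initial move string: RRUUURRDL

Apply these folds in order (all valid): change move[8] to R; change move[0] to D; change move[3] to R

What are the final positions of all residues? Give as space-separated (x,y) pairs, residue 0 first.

Initial moves: RRUUURRDL
Fold: move[8]->R => RRUUURRDR (positions: [(0, 0), (1, 0), (2, 0), (2, 1), (2, 2), (2, 3), (3, 3), (4, 3), (4, 2), (5, 2)])
Fold: move[0]->D => DRUUURRDR (positions: [(0, 0), (0, -1), (1, -1), (1, 0), (1, 1), (1, 2), (2, 2), (3, 2), (3, 1), (4, 1)])
Fold: move[3]->R => DRURURRDR (positions: [(0, 0), (0, -1), (1, -1), (1, 0), (2, 0), (2, 1), (3, 1), (4, 1), (4, 0), (5, 0)])

Answer: (0,0) (0,-1) (1,-1) (1,0) (2,0) (2,1) (3,1) (4,1) (4,0) (5,0)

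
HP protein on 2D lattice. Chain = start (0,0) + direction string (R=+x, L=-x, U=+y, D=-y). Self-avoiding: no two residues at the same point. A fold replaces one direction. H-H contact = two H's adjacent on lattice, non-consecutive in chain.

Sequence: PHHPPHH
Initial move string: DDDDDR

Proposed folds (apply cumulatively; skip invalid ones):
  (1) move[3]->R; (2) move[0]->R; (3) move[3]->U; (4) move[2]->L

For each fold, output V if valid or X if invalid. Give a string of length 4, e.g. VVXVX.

Initial: DDDDDR -> [(0, 0), (0, -1), (0, -2), (0, -3), (0, -4), (0, -5), (1, -5)]
Fold 1: move[3]->R => DDDRDR VALID
Fold 2: move[0]->R => RDDRDR VALID
Fold 3: move[3]->U => RDDUDR INVALID (collision), skipped
Fold 4: move[2]->L => RDLRDR INVALID (collision), skipped

Answer: VVXX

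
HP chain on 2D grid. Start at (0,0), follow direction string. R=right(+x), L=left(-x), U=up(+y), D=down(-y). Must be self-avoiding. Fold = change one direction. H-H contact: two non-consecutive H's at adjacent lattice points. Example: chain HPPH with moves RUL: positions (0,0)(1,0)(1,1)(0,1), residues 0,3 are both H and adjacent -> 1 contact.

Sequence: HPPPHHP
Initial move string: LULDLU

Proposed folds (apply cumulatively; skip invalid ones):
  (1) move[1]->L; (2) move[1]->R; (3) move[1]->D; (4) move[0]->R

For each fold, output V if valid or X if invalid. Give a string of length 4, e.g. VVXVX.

Initial: LULDLU -> [(0, 0), (-1, 0), (-1, 1), (-2, 1), (-2, 0), (-3, 0), (-3, 1)]
Fold 1: move[1]->L => LLLDLU VALID
Fold 2: move[1]->R => LRLDLU INVALID (collision), skipped
Fold 3: move[1]->D => LDLDLU VALID
Fold 4: move[0]->R => RDLDLU VALID

Answer: VXVV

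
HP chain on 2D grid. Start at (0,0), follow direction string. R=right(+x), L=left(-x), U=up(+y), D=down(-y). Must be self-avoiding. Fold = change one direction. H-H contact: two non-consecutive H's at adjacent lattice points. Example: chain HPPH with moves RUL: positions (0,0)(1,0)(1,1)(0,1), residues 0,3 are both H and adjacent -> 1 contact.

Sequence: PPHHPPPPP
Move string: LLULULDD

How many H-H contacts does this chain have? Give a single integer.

Positions: [(0, 0), (-1, 0), (-2, 0), (-2, 1), (-3, 1), (-3, 2), (-4, 2), (-4, 1), (-4, 0)]
No H-H contacts found.

Answer: 0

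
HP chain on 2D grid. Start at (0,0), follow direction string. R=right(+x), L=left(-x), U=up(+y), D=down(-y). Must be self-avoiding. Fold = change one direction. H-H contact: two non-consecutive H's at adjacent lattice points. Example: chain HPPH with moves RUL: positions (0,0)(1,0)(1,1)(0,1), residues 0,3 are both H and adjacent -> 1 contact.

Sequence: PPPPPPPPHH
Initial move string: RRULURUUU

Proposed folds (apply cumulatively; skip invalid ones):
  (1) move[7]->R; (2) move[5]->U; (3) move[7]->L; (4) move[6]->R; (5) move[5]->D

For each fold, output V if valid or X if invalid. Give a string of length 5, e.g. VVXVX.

Initial: RRULURUUU -> [(0, 0), (1, 0), (2, 0), (2, 1), (1, 1), (1, 2), (2, 2), (2, 3), (2, 4), (2, 5)]
Fold 1: move[7]->R => RRULURURU VALID
Fold 2: move[5]->U => RRULUUURU VALID
Fold 3: move[7]->L => RRULUUULU VALID
Fold 4: move[6]->R => RRULUURLU INVALID (collision), skipped
Fold 5: move[5]->D => RRULUDULU INVALID (collision), skipped

Answer: VVVXX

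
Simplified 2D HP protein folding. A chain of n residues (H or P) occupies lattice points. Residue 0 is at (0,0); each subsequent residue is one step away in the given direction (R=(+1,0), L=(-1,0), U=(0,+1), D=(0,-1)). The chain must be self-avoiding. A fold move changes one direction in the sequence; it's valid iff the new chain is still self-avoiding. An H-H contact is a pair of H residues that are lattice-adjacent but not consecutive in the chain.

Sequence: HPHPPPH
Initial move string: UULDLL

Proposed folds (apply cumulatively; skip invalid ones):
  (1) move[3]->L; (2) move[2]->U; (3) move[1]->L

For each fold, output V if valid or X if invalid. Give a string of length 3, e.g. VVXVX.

Answer: VVV

Derivation:
Initial: UULDLL -> [(0, 0), (0, 1), (0, 2), (-1, 2), (-1, 1), (-2, 1), (-3, 1)]
Fold 1: move[3]->L => UULLLL VALID
Fold 2: move[2]->U => UUULLL VALID
Fold 3: move[1]->L => ULULLL VALID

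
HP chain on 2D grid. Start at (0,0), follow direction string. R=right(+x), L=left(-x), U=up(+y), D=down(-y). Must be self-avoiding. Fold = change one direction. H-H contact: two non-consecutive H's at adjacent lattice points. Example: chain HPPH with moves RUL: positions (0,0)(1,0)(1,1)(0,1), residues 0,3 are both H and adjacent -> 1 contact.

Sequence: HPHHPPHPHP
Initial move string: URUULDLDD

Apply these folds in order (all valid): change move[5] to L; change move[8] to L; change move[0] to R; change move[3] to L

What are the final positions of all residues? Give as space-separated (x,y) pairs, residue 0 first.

Answer: (0,0) (1,0) (2,0) (2,1) (1,1) (0,1) (-1,1) (-2,1) (-2,0) (-3,0)

Derivation:
Initial moves: URUULDLDD
Fold: move[5]->L => URUULLLDD (positions: [(0, 0), (0, 1), (1, 1), (1, 2), (1, 3), (0, 3), (-1, 3), (-2, 3), (-2, 2), (-2, 1)])
Fold: move[8]->L => URUULLLDL (positions: [(0, 0), (0, 1), (1, 1), (1, 2), (1, 3), (0, 3), (-1, 3), (-2, 3), (-2, 2), (-3, 2)])
Fold: move[0]->R => RRUULLLDL (positions: [(0, 0), (1, 0), (2, 0), (2, 1), (2, 2), (1, 2), (0, 2), (-1, 2), (-1, 1), (-2, 1)])
Fold: move[3]->L => RRULLLLDL (positions: [(0, 0), (1, 0), (2, 0), (2, 1), (1, 1), (0, 1), (-1, 1), (-2, 1), (-2, 0), (-3, 0)])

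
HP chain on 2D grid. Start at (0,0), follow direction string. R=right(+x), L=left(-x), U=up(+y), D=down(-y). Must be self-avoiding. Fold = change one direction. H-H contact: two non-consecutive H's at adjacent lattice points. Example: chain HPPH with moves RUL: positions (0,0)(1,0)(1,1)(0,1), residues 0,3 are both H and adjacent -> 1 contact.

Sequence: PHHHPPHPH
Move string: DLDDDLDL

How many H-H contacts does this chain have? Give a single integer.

Answer: 0

Derivation:
Positions: [(0, 0), (0, -1), (-1, -1), (-1, -2), (-1, -3), (-1, -4), (-2, -4), (-2, -5), (-3, -5)]
No H-H contacts found.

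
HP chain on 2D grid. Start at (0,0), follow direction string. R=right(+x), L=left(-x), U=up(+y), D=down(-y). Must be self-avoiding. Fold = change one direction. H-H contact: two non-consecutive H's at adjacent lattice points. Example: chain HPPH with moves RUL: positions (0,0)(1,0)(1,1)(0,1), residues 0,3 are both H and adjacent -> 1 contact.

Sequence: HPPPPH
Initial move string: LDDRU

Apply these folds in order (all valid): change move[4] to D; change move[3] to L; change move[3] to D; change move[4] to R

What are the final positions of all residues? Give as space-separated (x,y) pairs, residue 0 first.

Initial moves: LDDRU
Fold: move[4]->D => LDDRD (positions: [(0, 0), (-1, 0), (-1, -1), (-1, -2), (0, -2), (0, -3)])
Fold: move[3]->L => LDDLD (positions: [(0, 0), (-1, 0), (-1, -1), (-1, -2), (-2, -2), (-2, -3)])
Fold: move[3]->D => LDDDD (positions: [(0, 0), (-1, 0), (-1, -1), (-1, -2), (-1, -3), (-1, -4)])
Fold: move[4]->R => LDDDR (positions: [(0, 0), (-1, 0), (-1, -1), (-1, -2), (-1, -3), (0, -3)])

Answer: (0,0) (-1,0) (-1,-1) (-1,-2) (-1,-3) (0,-3)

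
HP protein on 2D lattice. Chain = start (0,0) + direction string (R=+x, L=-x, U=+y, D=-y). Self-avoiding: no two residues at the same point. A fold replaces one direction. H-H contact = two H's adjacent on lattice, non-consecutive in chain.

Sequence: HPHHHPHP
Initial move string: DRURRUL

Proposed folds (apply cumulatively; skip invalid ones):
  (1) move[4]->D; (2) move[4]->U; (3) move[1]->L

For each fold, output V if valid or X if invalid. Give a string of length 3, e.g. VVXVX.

Answer: XVX

Derivation:
Initial: DRURRUL -> [(0, 0), (0, -1), (1, -1), (1, 0), (2, 0), (3, 0), (3, 1), (2, 1)]
Fold 1: move[4]->D => DRURDUL INVALID (collision), skipped
Fold 2: move[4]->U => DRURUUL VALID
Fold 3: move[1]->L => DLURUUL INVALID (collision), skipped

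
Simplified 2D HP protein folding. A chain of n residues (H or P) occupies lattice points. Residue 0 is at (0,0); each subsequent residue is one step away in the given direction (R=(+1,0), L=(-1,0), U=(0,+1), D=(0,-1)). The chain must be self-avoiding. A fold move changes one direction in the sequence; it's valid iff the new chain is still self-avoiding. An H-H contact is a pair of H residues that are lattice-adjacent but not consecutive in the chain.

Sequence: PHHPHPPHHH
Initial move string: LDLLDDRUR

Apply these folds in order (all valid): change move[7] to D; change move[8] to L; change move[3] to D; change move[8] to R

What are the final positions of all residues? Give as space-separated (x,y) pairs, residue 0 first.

Initial moves: LDLLDDRUR
Fold: move[7]->D => LDLLDDRDR (positions: [(0, 0), (-1, 0), (-1, -1), (-2, -1), (-3, -1), (-3, -2), (-3, -3), (-2, -3), (-2, -4), (-1, -4)])
Fold: move[8]->L => LDLLDDRDL (positions: [(0, 0), (-1, 0), (-1, -1), (-2, -1), (-3, -1), (-3, -2), (-3, -3), (-2, -3), (-2, -4), (-3, -4)])
Fold: move[3]->D => LDLDDDRDL (positions: [(0, 0), (-1, 0), (-1, -1), (-2, -1), (-2, -2), (-2, -3), (-2, -4), (-1, -4), (-1, -5), (-2, -5)])
Fold: move[8]->R => LDLDDDRDR (positions: [(0, 0), (-1, 0), (-1, -1), (-2, -1), (-2, -2), (-2, -3), (-2, -4), (-1, -4), (-1, -5), (0, -5)])

Answer: (0,0) (-1,0) (-1,-1) (-2,-1) (-2,-2) (-2,-3) (-2,-4) (-1,-4) (-1,-5) (0,-5)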